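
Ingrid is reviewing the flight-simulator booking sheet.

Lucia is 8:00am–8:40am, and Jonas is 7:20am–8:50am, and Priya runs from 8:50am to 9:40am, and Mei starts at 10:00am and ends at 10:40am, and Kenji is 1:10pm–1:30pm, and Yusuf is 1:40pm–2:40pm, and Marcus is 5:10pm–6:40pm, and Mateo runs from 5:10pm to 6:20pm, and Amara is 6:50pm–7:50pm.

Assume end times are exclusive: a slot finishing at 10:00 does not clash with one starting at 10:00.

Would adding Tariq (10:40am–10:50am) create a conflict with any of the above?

Jonas: ends 8:50am at or before Tariq starts 10:40am → clear.
Lucia: ends 8:40am at or before Tariq starts 10:40am → clear.
Priya: ends 9:40am at or before Tariq starts 10:40am → clear.
Mei: ends 10:40am at or before Tariq starts 10:40am → clear.
Kenji: starts 1:10pm at or after Tariq ends 10:50am → clear.
Yusuf: starts 1:40pm at or after Tariq ends 10:50am → clear.
Marcus: starts 5:10pm at or after Tariq ends 10:50am → clear.
Mateo: starts 5:10pm at or after Tariq ends 10:50am → clear.
Amara: starts 6:50pm at or after Tariq ends 10:50am → clear.

No — it doesn't clash with anything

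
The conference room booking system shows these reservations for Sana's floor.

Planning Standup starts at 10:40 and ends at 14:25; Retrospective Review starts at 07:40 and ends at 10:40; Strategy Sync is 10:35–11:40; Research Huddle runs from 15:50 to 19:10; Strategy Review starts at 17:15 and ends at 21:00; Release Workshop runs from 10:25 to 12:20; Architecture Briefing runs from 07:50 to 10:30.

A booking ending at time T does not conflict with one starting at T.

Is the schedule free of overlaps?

Two intervals overlap when each starts before the other ends.
Sorted by start: Retrospective Review, Architecture Briefing, Release Workshop, Strategy Sync, Planning Standup, Research Huddle, Strategy Review.
Architecture Briefing starts before Retrospective Review ends → Retrospective Review and Architecture Briefing overlap.
That's a conflict, so the schedule is not conflict-free.

No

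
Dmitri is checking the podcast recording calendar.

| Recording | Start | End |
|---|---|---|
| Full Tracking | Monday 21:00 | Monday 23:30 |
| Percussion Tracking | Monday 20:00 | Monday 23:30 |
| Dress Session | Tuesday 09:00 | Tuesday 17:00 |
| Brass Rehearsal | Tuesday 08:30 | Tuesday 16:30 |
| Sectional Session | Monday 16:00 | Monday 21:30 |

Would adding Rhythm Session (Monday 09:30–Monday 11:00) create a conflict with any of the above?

No — it doesn't clash with anything

Sectional Session: starts Monday 16:00 at or after Rhythm Session ends Monday 11:00 → clear.
Percussion Tracking: starts Monday 20:00 at or after Rhythm Session ends Monday 11:00 → clear.
Full Tracking: starts Monday 21:00 at or after Rhythm Session ends Monday 11:00 → clear.
Brass Rehearsal: starts Tuesday 08:30 at or after Rhythm Session ends Monday 11:00 → clear.
Dress Session: starts Tuesday 09:00 at or after Rhythm Session ends Monday 11:00 → clear.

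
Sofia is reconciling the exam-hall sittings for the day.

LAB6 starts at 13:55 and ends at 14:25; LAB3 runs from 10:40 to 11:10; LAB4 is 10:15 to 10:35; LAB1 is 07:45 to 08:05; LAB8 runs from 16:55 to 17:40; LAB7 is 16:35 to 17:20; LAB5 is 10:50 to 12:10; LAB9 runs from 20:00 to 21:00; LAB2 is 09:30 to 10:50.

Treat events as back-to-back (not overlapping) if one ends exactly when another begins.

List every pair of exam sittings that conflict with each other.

LAB2 & LAB3, LAB2 & LAB4, LAB3 & LAB5, LAB7 & LAB8

Sorted by start: LAB1, LAB2, LAB4, LAB3, LAB5, LAB6, LAB7, LAB8, LAB9.
LAB2 starts after LAB1 ends, so LAB1 has no further overlaps.
LAB4 starts before LAB2 ends → LAB2 and LAB4 overlap.
LAB3 starts before LAB2 ends → LAB2 and LAB3 overlap.
LAB5 starts exactly when LAB2 ends (back-to-back, no overlap), so LAB2 has no further overlaps.
LAB3 starts after LAB4 ends, so LAB4 has no further overlaps.
LAB5 starts before LAB3 ends → LAB3 and LAB5 overlap.
LAB6 starts after LAB3 ends, so LAB3 has no further overlaps.
LAB6 starts after LAB5 ends, so LAB5 has no further overlaps.
LAB7 starts after LAB6 ends, so LAB6 has no further overlaps.
LAB8 starts before LAB7 ends → LAB7 and LAB8 overlap.
LAB9 starts after LAB7 ends.
LAB9 starts after LAB8 ends.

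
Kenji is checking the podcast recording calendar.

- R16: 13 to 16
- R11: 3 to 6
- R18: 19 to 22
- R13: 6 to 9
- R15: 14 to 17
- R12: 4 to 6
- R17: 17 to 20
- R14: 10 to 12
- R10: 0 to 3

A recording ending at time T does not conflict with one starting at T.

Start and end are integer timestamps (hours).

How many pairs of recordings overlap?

Sorted by start: R10, R11, R12, R13, R14, R16, R15, R17, R18.
R11 starts exactly when R10 ends (back-to-back, no overlap) — done with R10.
R12 starts before R11 ends → R11 and R12 overlap.
R13 starts exactly when R11 ends (back-to-back, no overlap) — done with R11.
R13 starts exactly when R12 ends (back-to-back, no overlap) — done with R12.
R14 starts after R13 ends — done with R13.
R16 starts after R14 ends — done with R14.
R15 starts before R16 ends → R16 and R15 overlap.
R17 starts after R16 ends — done with R16.
R17 starts exactly when R15 ends (back-to-back, no overlap) — done with R15.
R18 starts before R17 ends → R17 and R18 overlap.
Overlapping pairs: R11 & R12, R15 & R16, R17 & R18 — 3 in total.

3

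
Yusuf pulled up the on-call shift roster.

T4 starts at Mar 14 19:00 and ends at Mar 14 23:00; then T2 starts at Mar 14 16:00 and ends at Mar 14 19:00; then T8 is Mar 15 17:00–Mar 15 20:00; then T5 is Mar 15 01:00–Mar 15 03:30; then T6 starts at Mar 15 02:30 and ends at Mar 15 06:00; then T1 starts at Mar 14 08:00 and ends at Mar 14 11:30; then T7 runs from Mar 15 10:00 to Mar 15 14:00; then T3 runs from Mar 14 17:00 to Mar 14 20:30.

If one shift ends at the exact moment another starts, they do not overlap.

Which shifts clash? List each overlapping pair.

T2 & T3, T3 & T4, T5 & T6

Sorted by start: T1, T2, T3, T4, T5, T6, T7, T8.
T2 starts after T1 ends, so nothing later overlaps T1 either.
T3 starts before T2 ends → T2 and T3 overlap.
T4 starts exactly when T2 ends (back-to-back, no overlap), so nothing later overlaps T2 either.
T4 starts before T3 ends → T3 and T4 overlap.
T5 starts after T3 ends, so nothing later overlaps T3 either.
T5 starts after T4 ends, so nothing later overlaps T4 either.
T6 starts before T5 ends → T5 and T6 overlap.
T7 starts after T5 ends, so nothing later overlaps T5 either.
T7 starts after T6 ends, so nothing later overlaps T6 either.
T8 starts after T7 ends.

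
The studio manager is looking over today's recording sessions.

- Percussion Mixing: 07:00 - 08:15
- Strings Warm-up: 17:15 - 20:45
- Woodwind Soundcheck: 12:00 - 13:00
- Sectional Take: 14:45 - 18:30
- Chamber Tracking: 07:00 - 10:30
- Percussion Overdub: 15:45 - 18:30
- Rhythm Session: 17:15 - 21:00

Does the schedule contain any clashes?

Yes

Sorted by start: Percussion Mixing, Chamber Tracking, Woodwind Soundcheck, Sectional Take, Percussion Overdub, Strings Warm-up, Rhythm Session.
Chamber Tracking starts before Percussion Mixing ends → Percussion Mixing and Chamber Tracking overlap.
That's a conflict, so the schedule is not conflict-free.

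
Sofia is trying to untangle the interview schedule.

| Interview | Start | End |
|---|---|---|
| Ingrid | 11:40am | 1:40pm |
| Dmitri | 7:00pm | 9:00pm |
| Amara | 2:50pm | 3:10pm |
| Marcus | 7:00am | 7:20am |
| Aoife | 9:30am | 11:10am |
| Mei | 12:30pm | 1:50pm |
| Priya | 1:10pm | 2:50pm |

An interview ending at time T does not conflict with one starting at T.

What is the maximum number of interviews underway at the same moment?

Sweep the timeline, counting +1 at each start and −1 at each end (ends before starts at a tie):
7:00am start Marcus → 1
7:20am end Marcus → 0
9:30am start Aoife → 1
11:10am end Aoife → 0
11:40am start Ingrid → 1
12:30pm start Mei → 2
1:10pm start Priya → 3
1:40pm end Ingrid → 2
1:50pm end Mei → 1
2:50pm end Priya → 0
2:50pm start Amara → 1
3:10pm end Amara → 0
7:00pm start Dmitri → 1
9:00pm end Dmitri → 0
Peak is 3, at 1:10pm (Ingrid, Mei, Priya).

3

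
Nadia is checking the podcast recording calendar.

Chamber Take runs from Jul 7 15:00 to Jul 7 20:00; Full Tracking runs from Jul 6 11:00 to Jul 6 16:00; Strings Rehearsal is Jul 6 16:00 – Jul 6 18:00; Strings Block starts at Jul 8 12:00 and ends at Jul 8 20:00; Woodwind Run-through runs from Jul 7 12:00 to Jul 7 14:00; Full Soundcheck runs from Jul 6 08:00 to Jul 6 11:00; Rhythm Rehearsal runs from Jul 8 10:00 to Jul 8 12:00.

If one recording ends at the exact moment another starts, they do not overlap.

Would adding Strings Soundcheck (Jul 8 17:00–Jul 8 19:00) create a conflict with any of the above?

Yes — it overlaps Strings Block

Full Soundcheck: ends Jul 6 11:00 at or before Strings Soundcheck starts Jul 8 17:00 → clear.
Full Tracking: ends Jul 6 16:00 at or before Strings Soundcheck starts Jul 8 17:00 → clear.
Strings Rehearsal: ends Jul 6 18:00 at or before Strings Soundcheck starts Jul 8 17:00 → clear.
Woodwind Run-through: ends Jul 7 14:00 at or before Strings Soundcheck starts Jul 8 17:00 → clear.
Chamber Take: ends Jul 7 20:00 at or before Strings Soundcheck starts Jul 8 17:00 → clear.
Rhythm Rehearsal: ends Jul 8 12:00 at or before Strings Soundcheck starts Jul 8 17:00 → clear.
Strings Block: starts Jul 8 12:00 before Strings Soundcheck ends Jul 8 19:00, and ends Jul 8 20:00 after Strings Soundcheck starts Jul 8 17:00 → overlap.
Strings Soundcheck overlaps Strings Block.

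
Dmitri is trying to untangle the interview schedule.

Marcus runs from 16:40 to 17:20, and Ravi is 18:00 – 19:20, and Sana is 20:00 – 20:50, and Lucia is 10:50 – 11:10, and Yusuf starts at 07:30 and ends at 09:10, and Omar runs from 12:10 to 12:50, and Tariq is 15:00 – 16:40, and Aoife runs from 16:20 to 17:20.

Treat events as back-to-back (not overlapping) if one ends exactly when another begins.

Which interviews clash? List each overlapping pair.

Aoife & Marcus, Aoife & Tariq

Sorted by start: Yusuf, Lucia, Omar, Tariq, Aoife, Marcus, Ravi, Sana.
Lucia starts after Yusuf ends — done with Yusuf.
Omar starts after Lucia ends — done with Lucia.
Tariq starts after Omar ends — done with Omar.
Aoife starts before Tariq ends → Tariq and Aoife overlap.
Marcus starts exactly when Tariq ends (back-to-back, no overlap) — done with Tariq.
Marcus starts before Aoife ends → Aoife and Marcus overlap.
Ravi starts after Aoife ends — done with Aoife.
Ravi starts after Marcus ends — done with Marcus.
Sana starts after Ravi ends.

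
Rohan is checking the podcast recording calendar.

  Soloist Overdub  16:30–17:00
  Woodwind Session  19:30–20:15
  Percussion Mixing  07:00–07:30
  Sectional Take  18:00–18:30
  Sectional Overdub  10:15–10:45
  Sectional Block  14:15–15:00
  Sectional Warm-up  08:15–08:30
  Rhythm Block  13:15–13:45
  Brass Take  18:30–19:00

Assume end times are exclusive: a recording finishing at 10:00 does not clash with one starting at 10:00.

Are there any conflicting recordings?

No

Sorted by start: Percussion Mixing, Sectional Warm-up, Sectional Overdub, Rhythm Block, Sectional Block, Soloist Overdub, Sectional Take, Brass Take, Woodwind Session.
Sectional Warm-up starts after Percussion Mixing ends, so Percussion Mixing has no further overlaps.
Sectional Overdub starts after Sectional Warm-up ends, so Sectional Warm-up has no further overlaps.
Rhythm Block starts after Sectional Overdub ends, so Sectional Overdub has no further overlaps.
Sectional Block starts after Rhythm Block ends, so Rhythm Block has no further overlaps.
Soloist Overdub starts after Sectional Block ends, so Sectional Block has no further overlaps.
Sectional Take starts after Soloist Overdub ends, so Soloist Overdub has no further overlaps.
Brass Take starts exactly when Sectional Take ends (back-to-back, no overlap), so Sectional Take has no further overlaps.
Woodwind Session starts after Brass Take ends.
Every pair is clear; the schedule has no overlaps.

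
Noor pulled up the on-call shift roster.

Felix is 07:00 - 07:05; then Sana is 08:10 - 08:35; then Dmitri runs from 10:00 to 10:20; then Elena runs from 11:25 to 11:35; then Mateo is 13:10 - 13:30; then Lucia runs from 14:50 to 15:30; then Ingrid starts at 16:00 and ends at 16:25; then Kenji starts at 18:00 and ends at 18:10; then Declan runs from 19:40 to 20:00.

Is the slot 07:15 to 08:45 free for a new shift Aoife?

Felix: ends 07:05 at or before Aoife starts 07:15 → clear.
Sana: starts 08:10 before Aoife ends 08:45, and ends 08:35 after Aoife starts 07:15 → overlap.
Dmitri: starts 10:00 at or after Aoife ends 08:45 → clear.
Elena: starts 11:25 at or after Aoife ends 08:45 → clear.
Mateo: starts 13:10 at or after Aoife ends 08:45 → clear.
Lucia: starts 14:50 at or after Aoife ends 08:45 → clear.
Ingrid: starts 16:00 at or after Aoife ends 08:45 → clear.
Kenji: starts 18:00 at or after Aoife ends 08:45 → clear.
Declan: starts 19:40 at or after Aoife ends 08:45 → clear.
Aoife overlaps Sana.

No — it overlaps Sana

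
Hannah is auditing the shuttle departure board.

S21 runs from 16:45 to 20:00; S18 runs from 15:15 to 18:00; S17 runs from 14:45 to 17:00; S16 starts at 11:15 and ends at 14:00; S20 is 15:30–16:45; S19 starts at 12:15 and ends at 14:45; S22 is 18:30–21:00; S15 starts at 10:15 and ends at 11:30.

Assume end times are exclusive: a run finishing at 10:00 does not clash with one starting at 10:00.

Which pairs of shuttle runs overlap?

Two intervals overlap when each starts before the other ends.
Sorted by start: S15, S16, S19, S17, S18, S20, S21, S22.
S16 starts before S15 ends → S15 and S16 overlap.
S19 starts after S15 ends, so S15 has no further overlaps.
S19 starts before S16 ends → S16 and S19 overlap.
S17 starts after S16 ends, so S16 has no further overlaps.
S17 starts exactly when S19 ends (back-to-back, no overlap), so S19 has no further overlaps.
S18 starts before S17 ends → S17 and S18 overlap.
S20 starts before S17 ends → S17 and S20 overlap.
S21 starts before S17 ends → S17 and S21 overlap.
S22 starts after S17 ends.
S20 starts before S18 ends → S18 and S20 overlap.
S21 starts before S18 ends → S18 and S21 overlap.
S22 starts after S18 ends.
S21 starts exactly when S20 ends (back-to-back, no overlap), so S20 has no further overlaps.
S22 starts before S21 ends → S21 and S22 overlap.

S15 & S16, S16 & S19, S17 & S18, S17 & S20, S17 & S21, S18 & S20, S18 & S21, S21 & S22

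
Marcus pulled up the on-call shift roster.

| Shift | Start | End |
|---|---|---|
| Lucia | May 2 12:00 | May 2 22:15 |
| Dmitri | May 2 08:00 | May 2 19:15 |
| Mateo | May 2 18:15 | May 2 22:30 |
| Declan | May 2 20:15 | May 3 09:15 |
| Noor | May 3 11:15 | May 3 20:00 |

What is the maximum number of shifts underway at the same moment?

Sort all start/end points and keep a running count:
May 2 08:00 start Dmitri → 1
May 2 12:00 start Lucia → 2
May 2 18:15 start Mateo → 3
May 2 19:15 end Dmitri → 2
May 2 20:15 start Declan → 3
May 2 22:15 end Lucia → 2
May 2 22:30 end Mateo → 1
May 3 09:15 end Declan → 0
May 3 11:15 start Noor → 1
May 3 20:00 end Noor → 0
Peak is 3, at May 2 18:15 (Dmitri, Lucia, Mateo).

3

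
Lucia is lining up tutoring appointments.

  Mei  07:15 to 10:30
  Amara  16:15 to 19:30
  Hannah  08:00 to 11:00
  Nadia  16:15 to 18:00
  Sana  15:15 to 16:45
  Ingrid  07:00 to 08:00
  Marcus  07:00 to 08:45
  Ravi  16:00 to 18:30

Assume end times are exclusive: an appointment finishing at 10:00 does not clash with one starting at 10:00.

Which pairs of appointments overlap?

Sorted by start: Ingrid, Marcus, Mei, Hannah, Sana, Ravi, Amara, Nadia.
Marcus starts before Ingrid ends → Ingrid and Marcus overlap.
Mei starts before Ingrid ends → Ingrid and Mei overlap.
Hannah starts exactly when Ingrid ends (back-to-back, no overlap), so nothing later overlaps Ingrid either.
Mei starts before Marcus ends → Marcus and Mei overlap.
Hannah starts before Marcus ends → Marcus and Hannah overlap.
Sana starts after Marcus ends, so nothing later overlaps Marcus either.
Hannah starts before Mei ends → Mei and Hannah overlap.
Sana starts after Mei ends, so nothing later overlaps Mei either.
Sana starts after Hannah ends, so nothing later overlaps Hannah either.
Ravi starts before Sana ends → Sana and Ravi overlap.
Amara starts before Sana ends → Sana and Amara overlap.
Nadia starts before Sana ends → Sana and Nadia overlap.
Amara starts before Ravi ends → Ravi and Amara overlap.
Nadia starts before Ravi ends → Ravi and Nadia overlap.
Nadia starts before Amara ends → Amara and Nadia overlap.

Amara & Nadia, Amara & Ravi, Amara & Sana, Hannah & Marcus, Hannah & Mei, Ingrid & Marcus, Ingrid & Mei, Marcus & Mei, Nadia & Ravi, Nadia & Sana, Ravi & Sana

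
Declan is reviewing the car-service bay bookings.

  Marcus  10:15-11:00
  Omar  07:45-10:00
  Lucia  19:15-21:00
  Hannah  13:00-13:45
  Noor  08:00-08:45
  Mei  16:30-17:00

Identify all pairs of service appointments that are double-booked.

Noor & Omar

Sorted by start: Omar, Noor, Marcus, Hannah, Mei, Lucia.
Noor starts before Omar ends → Omar and Noor overlap.
Marcus starts after Omar ends, so nothing later overlaps Omar either.
Marcus starts after Noor ends, so nothing later overlaps Noor either.
Hannah starts after Marcus ends, so nothing later overlaps Marcus either.
Mei starts after Hannah ends, so nothing later overlaps Hannah either.
Lucia starts after Mei ends.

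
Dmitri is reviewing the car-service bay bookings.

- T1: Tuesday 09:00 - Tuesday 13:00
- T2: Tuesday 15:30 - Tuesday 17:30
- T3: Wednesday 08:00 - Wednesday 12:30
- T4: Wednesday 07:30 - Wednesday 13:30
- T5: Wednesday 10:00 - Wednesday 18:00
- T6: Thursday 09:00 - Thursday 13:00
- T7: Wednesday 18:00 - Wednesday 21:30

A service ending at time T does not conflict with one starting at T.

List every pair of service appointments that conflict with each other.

Sorted by start: T1, T2, T4, T3, T5, T7, T6.
T2 starts after T1 ends, so nothing later overlaps T1 either.
T4 starts after T2 ends, so nothing later overlaps T2 either.
T3 starts before T4 ends → T4 and T3 overlap.
T5 starts before T4 ends → T4 and T5 overlap.
T7 starts after T4 ends, so nothing later overlaps T4 either.
T5 starts before T3 ends → T3 and T5 overlap.
T7 starts after T3 ends, so nothing later overlaps T3 either.
T7 starts exactly when T5 ends (back-to-back, no overlap), so nothing later overlaps T5 either.
T6 starts after T7 ends.

T3 & T4, T3 & T5, T4 & T5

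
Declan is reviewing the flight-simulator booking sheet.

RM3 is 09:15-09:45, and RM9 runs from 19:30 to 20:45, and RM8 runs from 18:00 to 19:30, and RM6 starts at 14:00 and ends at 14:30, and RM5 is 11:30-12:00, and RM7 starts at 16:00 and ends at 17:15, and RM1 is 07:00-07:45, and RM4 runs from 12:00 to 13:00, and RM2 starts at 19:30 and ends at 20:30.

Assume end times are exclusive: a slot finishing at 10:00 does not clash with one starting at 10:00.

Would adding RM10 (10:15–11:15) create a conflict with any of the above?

No — it doesn't clash with anything

RM1: ends 07:45 at or before RM10 starts 10:15 → clear.
RM3: ends 09:45 at or before RM10 starts 10:15 → clear.
RM5: starts 11:30 at or after RM10 ends 11:15 → clear.
RM4: starts 12:00 at or after RM10 ends 11:15 → clear.
RM6: starts 14:00 at or after RM10 ends 11:15 → clear.
RM7: starts 16:00 at or after RM10 ends 11:15 → clear.
RM8: starts 18:00 at or after RM10 ends 11:15 → clear.
RM2: starts 19:30 at or after RM10 ends 11:15 → clear.
RM9: starts 19:30 at or after RM10 ends 11:15 → clear.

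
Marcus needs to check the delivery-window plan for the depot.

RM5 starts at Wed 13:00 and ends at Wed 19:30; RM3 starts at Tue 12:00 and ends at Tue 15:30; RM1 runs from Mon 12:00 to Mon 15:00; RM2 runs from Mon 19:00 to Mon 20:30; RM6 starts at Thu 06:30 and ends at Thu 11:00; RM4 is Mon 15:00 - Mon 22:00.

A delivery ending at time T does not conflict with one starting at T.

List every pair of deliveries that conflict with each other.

RM2 & RM4

Sorted by start: RM1, RM4, RM2, RM3, RM5, RM6.
RM4 starts exactly when RM1 ends (back-to-back, no overlap); RM1 is clear from here.
RM2 starts before RM4 ends → RM4 and RM2 overlap.
RM3 starts after RM4 ends; RM4 is clear from here.
RM3 starts after RM2 ends; RM2 is clear from here.
RM5 starts after RM3 ends; RM3 is clear from here.
RM6 starts after RM5 ends.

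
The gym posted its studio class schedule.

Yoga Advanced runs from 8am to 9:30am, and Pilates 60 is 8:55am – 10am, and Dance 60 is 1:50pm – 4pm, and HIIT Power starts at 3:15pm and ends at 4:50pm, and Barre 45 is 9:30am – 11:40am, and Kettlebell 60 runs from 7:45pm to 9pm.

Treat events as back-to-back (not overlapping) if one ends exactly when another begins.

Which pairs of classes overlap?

Sorted by start: Yoga Advanced, Pilates 60, Barre 45, Dance 60, HIIT Power, Kettlebell 60.
Pilates 60 starts before Yoga Advanced ends → Yoga Advanced and Pilates 60 overlap.
Barre 45 starts exactly when Yoga Advanced ends (back-to-back, no overlap); Yoga Advanced is clear from here.
Barre 45 starts before Pilates 60 ends → Pilates 60 and Barre 45 overlap.
Dance 60 starts after Pilates 60 ends; Pilates 60 is clear from here.
Dance 60 starts after Barre 45 ends; Barre 45 is clear from here.
HIIT Power starts before Dance 60 ends → Dance 60 and HIIT Power overlap.
Kettlebell 60 starts after Dance 60 ends.
Kettlebell 60 starts after HIIT Power ends.

Barre 45 & Pilates 60, Dance 60 & HIIT Power, Pilates 60 & Yoga Advanced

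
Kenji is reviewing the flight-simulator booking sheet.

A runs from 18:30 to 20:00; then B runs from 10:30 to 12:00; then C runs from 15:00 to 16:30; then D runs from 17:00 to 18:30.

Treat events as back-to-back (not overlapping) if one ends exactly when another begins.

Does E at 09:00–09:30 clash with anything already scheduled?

B: starts 10:30 at or after E ends 09:30 → clear.
C: starts 15:00 at or after E ends 09:30 → clear.
D: starts 17:00 at or after E ends 09:30 → clear.
A: starts 18:30 at or after E ends 09:30 → clear.

No — it doesn't clash with anything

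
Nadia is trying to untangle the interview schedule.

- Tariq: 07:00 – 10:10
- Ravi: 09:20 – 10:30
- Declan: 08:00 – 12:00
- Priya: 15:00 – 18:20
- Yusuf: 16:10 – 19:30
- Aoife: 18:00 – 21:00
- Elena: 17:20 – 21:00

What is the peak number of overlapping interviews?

Sort all start/end points and keep a running count:
07:00 start Tariq → 1
08:00 start Declan → 2
09:20 start Ravi → 3
10:10 end Tariq → 2
10:30 end Ravi → 1
12:00 end Declan → 0
15:00 start Priya → 1
16:10 start Yusuf → 2
17:20 start Elena → 3
18:00 start Aoife → 4
18:20 end Priya → 3
19:30 end Yusuf → 2
21:00 end Aoife → 1
21:00 end Elena → 0
Peak is 4, at 18:00 (Aoife, Elena, Priya, Yusuf).

4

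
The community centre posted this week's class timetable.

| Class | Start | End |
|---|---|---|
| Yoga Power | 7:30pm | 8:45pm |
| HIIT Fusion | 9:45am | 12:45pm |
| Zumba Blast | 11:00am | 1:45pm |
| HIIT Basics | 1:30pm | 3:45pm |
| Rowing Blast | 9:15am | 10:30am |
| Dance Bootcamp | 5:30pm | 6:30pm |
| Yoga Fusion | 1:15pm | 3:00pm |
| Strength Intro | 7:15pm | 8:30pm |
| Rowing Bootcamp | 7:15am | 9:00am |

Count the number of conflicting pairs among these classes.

Two intervals overlap when each starts before the other ends.
Sorted by start: Rowing Bootcamp, Rowing Blast, HIIT Fusion, Zumba Blast, Yoga Fusion, HIIT Basics, Dance Bootcamp, Strength Intro, Yoga Power.
Rowing Blast starts after Rowing Bootcamp ends, so Rowing Bootcamp has no further overlaps.
HIIT Fusion starts before Rowing Blast ends → Rowing Blast and HIIT Fusion overlap.
Zumba Blast starts after Rowing Blast ends, so Rowing Blast has no further overlaps.
Zumba Blast starts before HIIT Fusion ends → HIIT Fusion and Zumba Blast overlap.
Yoga Fusion starts after HIIT Fusion ends, so HIIT Fusion has no further overlaps.
Yoga Fusion starts before Zumba Blast ends → Zumba Blast and Yoga Fusion overlap.
HIIT Basics starts before Zumba Blast ends → Zumba Blast and HIIT Basics overlap.
Dance Bootcamp starts after Zumba Blast ends, so Zumba Blast has no further overlaps.
HIIT Basics starts before Yoga Fusion ends → Yoga Fusion and HIIT Basics overlap.
Dance Bootcamp starts after Yoga Fusion ends, so Yoga Fusion has no further overlaps.
Dance Bootcamp starts after HIIT Basics ends, so HIIT Basics has no further overlaps.
Strength Intro starts after Dance Bootcamp ends, so Dance Bootcamp has no further overlaps.
Yoga Power starts before Strength Intro ends → Strength Intro and Yoga Power overlap.
Overlapping pairs: HIIT Basics & Yoga Fusion, HIIT Basics & Zumba Blast, HIIT Fusion & Rowing Blast, HIIT Fusion & Zumba Blast, Strength Intro & Yoga Power, Yoga Fusion & Zumba Blast — 6 in total.

6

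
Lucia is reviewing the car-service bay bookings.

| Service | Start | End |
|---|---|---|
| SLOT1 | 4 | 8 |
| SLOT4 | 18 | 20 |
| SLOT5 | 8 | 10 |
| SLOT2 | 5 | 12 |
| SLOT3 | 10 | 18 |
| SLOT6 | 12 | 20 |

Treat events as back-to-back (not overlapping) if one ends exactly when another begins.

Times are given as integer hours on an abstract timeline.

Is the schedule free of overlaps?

No

Sorted by start: SLOT1, SLOT2, SLOT5, SLOT3, SLOT6, SLOT4.
SLOT2 starts before SLOT1 ends → SLOT1 and SLOT2 overlap.
That's a conflict, so the schedule is not conflict-free.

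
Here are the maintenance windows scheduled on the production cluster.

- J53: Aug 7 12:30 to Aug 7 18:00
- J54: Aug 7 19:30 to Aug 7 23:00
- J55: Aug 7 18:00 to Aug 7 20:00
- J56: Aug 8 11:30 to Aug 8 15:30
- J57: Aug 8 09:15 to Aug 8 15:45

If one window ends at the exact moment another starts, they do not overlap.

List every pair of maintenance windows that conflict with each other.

Check each pair: they overlap iff neither finishes before the other starts.
Sorted by start: J53, J55, J54, J57, J56.
J55 starts exactly when J53 ends (back-to-back, no overlap) — done with J53.
J54 starts before J55 ends → J55 and J54 overlap.
J57 starts after J55 ends — done with J55.
J57 starts after J54 ends — done with J54.
J56 starts before J57 ends → J57 and J56 overlap.

J54 & J55, J56 & J57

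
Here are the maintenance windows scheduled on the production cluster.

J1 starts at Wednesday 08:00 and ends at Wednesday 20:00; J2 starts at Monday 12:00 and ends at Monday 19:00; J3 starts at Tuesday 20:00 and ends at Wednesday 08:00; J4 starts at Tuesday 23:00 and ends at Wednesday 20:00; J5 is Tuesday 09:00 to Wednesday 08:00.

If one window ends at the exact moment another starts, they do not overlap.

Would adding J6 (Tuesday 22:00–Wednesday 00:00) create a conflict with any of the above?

Yes — it overlaps J3, J4, J5

J2: ends Monday 19:00 at or before J6 starts Tuesday 22:00 → clear.
J5: starts Tuesday 09:00 before J6 ends Wednesday 00:00, and ends Wednesday 08:00 after J6 starts Tuesday 22:00 → overlap.
J3: starts Tuesday 20:00 before J6 ends Wednesday 00:00, and ends Wednesday 08:00 after J6 starts Tuesday 22:00 → overlap.
J4: starts Tuesday 23:00 before J6 ends Wednesday 00:00, and ends Wednesday 20:00 after J6 starts Tuesday 22:00 → overlap.
J1: starts Wednesday 08:00 at or after J6 ends Wednesday 00:00 → clear.
J6 overlaps J3, J4, J5.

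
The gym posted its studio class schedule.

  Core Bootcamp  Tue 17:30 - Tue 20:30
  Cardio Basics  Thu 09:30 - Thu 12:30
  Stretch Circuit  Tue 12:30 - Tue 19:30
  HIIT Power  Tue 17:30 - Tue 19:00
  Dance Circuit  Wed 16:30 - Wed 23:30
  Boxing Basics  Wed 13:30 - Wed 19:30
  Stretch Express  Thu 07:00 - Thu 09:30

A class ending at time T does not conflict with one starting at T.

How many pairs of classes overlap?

Sorted by start: Stretch Circuit, HIIT Power, Core Bootcamp, Boxing Basics, Dance Circuit, Stretch Express, Cardio Basics.
HIIT Power starts before Stretch Circuit ends → Stretch Circuit and HIIT Power overlap.
Core Bootcamp starts before Stretch Circuit ends → Stretch Circuit and Core Bootcamp overlap.
Boxing Basics starts after Stretch Circuit ends, so nothing later overlaps Stretch Circuit either.
Core Bootcamp starts before HIIT Power ends → HIIT Power and Core Bootcamp overlap.
Boxing Basics starts after HIIT Power ends, so nothing later overlaps HIIT Power either.
Boxing Basics starts after Core Bootcamp ends, so nothing later overlaps Core Bootcamp either.
Dance Circuit starts before Boxing Basics ends → Boxing Basics and Dance Circuit overlap.
Stretch Express starts after Boxing Basics ends, so nothing later overlaps Boxing Basics either.
Stretch Express starts after Dance Circuit ends, so nothing later overlaps Dance Circuit either.
Cardio Basics starts exactly when Stretch Express ends (back-to-back, no overlap).
Overlapping pairs: Boxing Basics & Dance Circuit, Core Bootcamp & HIIT Power, Core Bootcamp & Stretch Circuit, HIIT Power & Stretch Circuit — 4 in total.

4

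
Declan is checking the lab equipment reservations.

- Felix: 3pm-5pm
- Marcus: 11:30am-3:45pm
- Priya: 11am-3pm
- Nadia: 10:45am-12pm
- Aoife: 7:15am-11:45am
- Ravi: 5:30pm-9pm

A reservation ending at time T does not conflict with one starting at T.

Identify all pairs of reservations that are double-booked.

Aoife & Marcus, Aoife & Nadia, Aoife & Priya, Felix & Marcus, Marcus & Nadia, Marcus & Priya, Nadia & Priya

Check each pair: they overlap iff neither finishes before the other starts.
Sorted by start: Aoife, Nadia, Priya, Marcus, Felix, Ravi.
Nadia starts before Aoife ends → Aoife and Nadia overlap.
Priya starts before Aoife ends → Aoife and Priya overlap.
Marcus starts before Aoife ends → Aoife and Marcus overlap.
Felix starts after Aoife ends — done with Aoife.
Priya starts before Nadia ends → Nadia and Priya overlap.
Marcus starts before Nadia ends → Nadia and Marcus overlap.
Felix starts after Nadia ends — done with Nadia.
Marcus starts before Priya ends → Priya and Marcus overlap.
Felix starts exactly when Priya ends (back-to-back, no overlap) — done with Priya.
Felix starts before Marcus ends → Marcus and Felix overlap.
Ravi starts after Marcus ends.
Ravi starts after Felix ends.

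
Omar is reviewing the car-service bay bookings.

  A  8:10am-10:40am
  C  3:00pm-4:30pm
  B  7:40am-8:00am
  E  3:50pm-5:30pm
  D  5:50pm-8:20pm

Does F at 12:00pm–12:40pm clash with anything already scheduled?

B: ends 8:00am at or before F starts 12:00pm → clear.
A: ends 10:40am at or before F starts 12:00pm → clear.
C: starts 3:00pm at or after F ends 12:40pm → clear.
E: starts 3:50pm at or after F ends 12:40pm → clear.
D: starts 5:50pm at or after F ends 12:40pm → clear.

No — it doesn't clash with anything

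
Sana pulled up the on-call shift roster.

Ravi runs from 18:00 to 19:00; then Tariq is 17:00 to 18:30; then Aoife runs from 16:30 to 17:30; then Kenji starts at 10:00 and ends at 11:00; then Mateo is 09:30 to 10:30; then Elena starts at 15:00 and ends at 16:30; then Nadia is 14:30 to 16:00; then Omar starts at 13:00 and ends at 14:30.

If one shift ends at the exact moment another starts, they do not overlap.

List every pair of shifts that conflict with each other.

Aoife & Tariq, Elena & Nadia, Kenji & Mateo, Ravi & Tariq

Sorted by start: Mateo, Kenji, Omar, Nadia, Elena, Aoife, Tariq, Ravi.
Kenji starts before Mateo ends → Mateo and Kenji overlap.
Omar starts after Mateo ends, so nothing later overlaps Mateo either.
Omar starts after Kenji ends, so nothing later overlaps Kenji either.
Nadia starts exactly when Omar ends (back-to-back, no overlap), so nothing later overlaps Omar either.
Elena starts before Nadia ends → Nadia and Elena overlap.
Aoife starts after Nadia ends, so nothing later overlaps Nadia either.
Aoife starts exactly when Elena ends (back-to-back, no overlap), so nothing later overlaps Elena either.
Tariq starts before Aoife ends → Aoife and Tariq overlap.
Ravi starts after Aoife ends.
Ravi starts before Tariq ends → Tariq and Ravi overlap.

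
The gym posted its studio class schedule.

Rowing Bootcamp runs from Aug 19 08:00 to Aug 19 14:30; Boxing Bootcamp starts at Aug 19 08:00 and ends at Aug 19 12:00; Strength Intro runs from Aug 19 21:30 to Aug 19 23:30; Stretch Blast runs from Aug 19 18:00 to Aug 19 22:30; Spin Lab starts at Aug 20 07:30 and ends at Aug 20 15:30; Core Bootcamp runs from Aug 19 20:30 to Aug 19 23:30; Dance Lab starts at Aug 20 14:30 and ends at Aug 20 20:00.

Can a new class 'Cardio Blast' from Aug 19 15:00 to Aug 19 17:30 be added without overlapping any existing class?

Yes — the slot is free

Rowing Bootcamp: ends Aug 19 14:30 at or before Cardio Blast starts Aug 19 15:00 → clear.
Boxing Bootcamp: ends Aug 19 12:00 at or before Cardio Blast starts Aug 19 15:00 → clear.
Stretch Blast: starts Aug 19 18:00 at or after Cardio Blast ends Aug 19 17:30 → clear.
Core Bootcamp: starts Aug 19 20:30 at or after Cardio Blast ends Aug 19 17:30 → clear.
Strength Intro: starts Aug 19 21:30 at or after Cardio Blast ends Aug 19 17:30 → clear.
Spin Lab: starts Aug 20 07:30 at or after Cardio Blast ends Aug 19 17:30 → clear.
Dance Lab: starts Aug 20 14:30 at or after Cardio Blast ends Aug 19 17:30 → clear.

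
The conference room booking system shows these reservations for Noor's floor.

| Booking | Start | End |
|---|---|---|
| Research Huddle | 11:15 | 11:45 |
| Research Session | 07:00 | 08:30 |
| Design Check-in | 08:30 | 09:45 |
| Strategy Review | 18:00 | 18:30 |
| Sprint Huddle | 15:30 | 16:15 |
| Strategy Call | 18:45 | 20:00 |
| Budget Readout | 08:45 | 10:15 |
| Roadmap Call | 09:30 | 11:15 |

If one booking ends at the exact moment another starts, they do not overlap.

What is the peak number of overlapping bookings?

Walk through starts and ends in time order (an end at T is processed before a start at T):
07:00 start Research Session → 1
08:30 end Research Session → 0
08:30 start Design Check-in → 1
08:45 start Budget Readout → 2
09:30 start Roadmap Call → 3
09:45 end Design Check-in → 2
10:15 end Budget Readout → 1
11:15 end Roadmap Call → 0
11:15 start Research Huddle → 1
11:45 end Research Huddle → 0
15:30 start Sprint Huddle → 1
16:15 end Sprint Huddle → 0
18:00 start Strategy Review → 1
18:30 end Strategy Review → 0
18:45 start Strategy Call → 1
20:00 end Strategy Call → 0
Peak is 3, at 09:30 (Budget Readout, Design Check-in, Roadmap Call).

3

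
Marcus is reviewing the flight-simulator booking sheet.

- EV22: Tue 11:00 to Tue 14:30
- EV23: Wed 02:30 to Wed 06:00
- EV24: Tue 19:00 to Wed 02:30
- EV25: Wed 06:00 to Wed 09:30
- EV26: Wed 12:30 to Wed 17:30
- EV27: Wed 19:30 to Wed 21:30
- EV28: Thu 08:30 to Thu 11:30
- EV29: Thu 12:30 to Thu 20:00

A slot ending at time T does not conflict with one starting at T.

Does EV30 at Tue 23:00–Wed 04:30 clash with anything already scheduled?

Yes — it overlaps EV23, EV24

EV22: ends Tue 14:30 at or before EV30 starts Tue 23:00 → clear.
EV24: starts Tue 19:00 before EV30 ends Wed 04:30, and ends Wed 02:30 after EV30 starts Tue 23:00 → overlap.
EV23: starts Wed 02:30 before EV30 ends Wed 04:30, and ends Wed 06:00 after EV30 starts Tue 23:00 → overlap.
EV25: starts Wed 06:00 at or after EV30 ends Wed 04:30 → clear.
EV26: starts Wed 12:30 at or after EV30 ends Wed 04:30 → clear.
EV27: starts Wed 19:30 at or after EV30 ends Wed 04:30 → clear.
EV28: starts Thu 08:30 at or after EV30 ends Wed 04:30 → clear.
EV29: starts Thu 12:30 at or after EV30 ends Wed 04:30 → clear.
EV30 overlaps EV23, EV24.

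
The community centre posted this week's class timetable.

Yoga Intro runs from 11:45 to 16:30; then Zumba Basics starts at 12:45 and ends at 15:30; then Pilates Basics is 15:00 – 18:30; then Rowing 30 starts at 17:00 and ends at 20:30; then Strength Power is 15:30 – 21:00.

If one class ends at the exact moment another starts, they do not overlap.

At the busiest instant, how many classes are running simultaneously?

Sort all start/end points and keep a running count:
11:45 start Yoga Intro → 1
12:45 start Zumba Basics → 2
15:00 start Pilates Basics → 3
15:30 end Zumba Basics → 2
15:30 start Strength Power → 3
16:30 end Yoga Intro → 2
17:00 start Rowing 30 → 3
18:30 end Pilates Basics → 2
20:30 end Rowing 30 → 1
21:00 end Strength Power → 0
Peak is 3, at 15:00 (Pilates Basics, Yoga Intro, Zumba Basics).

3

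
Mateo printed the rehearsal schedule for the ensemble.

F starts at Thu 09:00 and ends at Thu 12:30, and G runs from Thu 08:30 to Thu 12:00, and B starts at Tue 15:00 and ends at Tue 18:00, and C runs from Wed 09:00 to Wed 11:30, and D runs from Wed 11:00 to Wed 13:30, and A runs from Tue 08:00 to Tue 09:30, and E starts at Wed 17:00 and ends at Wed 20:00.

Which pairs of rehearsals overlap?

Sorted by start: A, B, C, D, E, G, F.
B starts after A ends, so A has no further overlaps.
C starts after B ends, so B has no further overlaps.
D starts before C ends → C and D overlap.
E starts after C ends, so C has no further overlaps.
E starts after D ends, so D has no further overlaps.
G starts after E ends, so E has no further overlaps.
F starts before G ends → G and F overlap.

C & D, F & G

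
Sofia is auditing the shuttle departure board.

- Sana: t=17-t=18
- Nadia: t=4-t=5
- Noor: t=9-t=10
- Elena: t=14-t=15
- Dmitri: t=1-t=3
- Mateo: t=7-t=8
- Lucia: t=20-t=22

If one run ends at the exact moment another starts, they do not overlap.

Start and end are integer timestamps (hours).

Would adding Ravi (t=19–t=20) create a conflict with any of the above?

Dmitri: ends t=3 at or before Ravi starts t=19 → clear.
Nadia: ends t=5 at or before Ravi starts t=19 → clear.
Mateo: ends t=8 at or before Ravi starts t=19 → clear.
Noor: ends t=10 at or before Ravi starts t=19 → clear.
Elena: ends t=15 at or before Ravi starts t=19 → clear.
Sana: ends t=18 at or before Ravi starts t=19 → clear.
Lucia: starts t=20 at or after Ravi ends t=20 → clear.

No — it doesn't clash with anything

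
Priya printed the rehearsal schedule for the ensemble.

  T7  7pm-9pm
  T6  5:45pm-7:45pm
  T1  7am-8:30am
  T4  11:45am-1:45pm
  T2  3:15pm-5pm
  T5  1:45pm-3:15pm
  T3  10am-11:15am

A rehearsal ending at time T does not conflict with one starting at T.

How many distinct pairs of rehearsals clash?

Sorted by start: T1, T3, T4, T5, T2, T6, T7.
T3 starts after T1 ends; T1 is clear from here.
T4 starts after T3 ends; T3 is clear from here.
T5 starts exactly when T4 ends (back-to-back, no overlap); T4 is clear from here.
T2 starts exactly when T5 ends (back-to-back, no overlap); T5 is clear from here.
T6 starts after T2 ends; T2 is clear from here.
T7 starts before T6 ends → T6 and T7 overlap.
Overlapping pairs: T6 & T7 — 1 in total.

1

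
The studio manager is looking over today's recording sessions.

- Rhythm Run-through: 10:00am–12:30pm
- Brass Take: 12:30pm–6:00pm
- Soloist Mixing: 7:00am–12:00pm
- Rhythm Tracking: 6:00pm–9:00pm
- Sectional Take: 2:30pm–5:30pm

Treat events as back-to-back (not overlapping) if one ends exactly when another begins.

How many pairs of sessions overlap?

2

Sorted by start: Soloist Mixing, Rhythm Run-through, Brass Take, Sectional Take, Rhythm Tracking.
Rhythm Run-through starts before Soloist Mixing ends → Soloist Mixing and Rhythm Run-through overlap.
Brass Take starts after Soloist Mixing ends, so nothing later overlaps Soloist Mixing either.
Brass Take starts exactly when Rhythm Run-through ends (back-to-back, no overlap), so nothing later overlaps Rhythm Run-through either.
Sectional Take starts before Brass Take ends → Brass Take and Sectional Take overlap.
Rhythm Tracking starts exactly when Brass Take ends (back-to-back, no overlap).
Rhythm Tracking starts after Sectional Take ends.
Overlapping pairs: Brass Take & Sectional Take, Rhythm Run-through & Soloist Mixing — 2 in total.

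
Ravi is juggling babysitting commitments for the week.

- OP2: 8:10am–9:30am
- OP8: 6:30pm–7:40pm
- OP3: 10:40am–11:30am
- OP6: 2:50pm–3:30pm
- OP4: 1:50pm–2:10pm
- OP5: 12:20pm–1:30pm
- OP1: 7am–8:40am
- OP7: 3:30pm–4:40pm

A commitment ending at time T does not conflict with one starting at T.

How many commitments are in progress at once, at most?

Sort all start/end points and keep a running count:
7am start OP1 → 1
8:10am start OP2 → 2
8:40am end OP1 → 1
9:30am end OP2 → 0
10:40am start OP3 → 1
11:30am end OP3 → 0
12:20pm start OP5 → 1
1:30pm end OP5 → 0
1:50pm start OP4 → 1
2:10pm end OP4 → 0
2:50pm start OP6 → 1
3:30pm end OP6 → 0
3:30pm start OP7 → 1
4:40pm end OP7 → 0
6:30pm start OP8 → 1
7:40pm end OP8 → 0
Peak is 2, at 8:10am (OP1, OP2).

2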